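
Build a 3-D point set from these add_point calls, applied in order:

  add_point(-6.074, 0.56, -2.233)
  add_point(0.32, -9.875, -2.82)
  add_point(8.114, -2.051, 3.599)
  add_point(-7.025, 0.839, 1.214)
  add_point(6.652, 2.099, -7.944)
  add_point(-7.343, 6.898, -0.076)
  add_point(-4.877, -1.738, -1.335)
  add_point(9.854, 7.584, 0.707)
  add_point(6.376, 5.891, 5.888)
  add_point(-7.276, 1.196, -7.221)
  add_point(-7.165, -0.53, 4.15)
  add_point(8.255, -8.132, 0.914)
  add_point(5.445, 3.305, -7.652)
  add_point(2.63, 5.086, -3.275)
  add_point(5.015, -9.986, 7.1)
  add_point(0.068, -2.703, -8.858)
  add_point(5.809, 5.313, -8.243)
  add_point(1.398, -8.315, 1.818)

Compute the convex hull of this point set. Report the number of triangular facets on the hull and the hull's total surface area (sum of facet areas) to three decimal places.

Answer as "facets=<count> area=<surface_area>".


facets=20 area=953.365

Hull vertices (12/18): indices [1, 2, 4, 5, 7, 8, 9, 10, 11, 14, 15, 16].

Triangle areas on the boundary:
  f1: (p16, p7, p5) → 77.5557
  f2: (p8, p7, p5) → 47.8783
  f3: (p9, p16, p5) → 62.4061
  f4: (p9, p16, p15) → 41.5656
  f5: (p9, p1, p15) → 38.4696
  f6: (p2, p8, p7) → 27.2137
  f7: (p2, p8, p14) → 29.9537
  f8: (p10, p8, p5) → 61.6259
  f9: (p10, p8, p14) → 105.0521
  f10: (p10, p1, p14) → 74.2197
  f11: (p10, p9, p5) → 38.5936
  f12: (p10, p9, p1) → 73.3324
  f13: (p11, p1, p15) → 41.4933
  f14: (p11, p2, p7) → 22.6339
  f15: (p11, p1, p14) → 32.1680
  f16: (p11, p2, p14) → 23.8441
  f17: (p4, p16, p15) → 12.8068
  f18: (p4, p11, p15) → 53.7556
  f19: (p4, p16, p7) → 16.8045
  f20: (p4, p11, p7) → 71.9924
Σ area = 953.365

Euler characteristic 12−30+20 = 2 ✓


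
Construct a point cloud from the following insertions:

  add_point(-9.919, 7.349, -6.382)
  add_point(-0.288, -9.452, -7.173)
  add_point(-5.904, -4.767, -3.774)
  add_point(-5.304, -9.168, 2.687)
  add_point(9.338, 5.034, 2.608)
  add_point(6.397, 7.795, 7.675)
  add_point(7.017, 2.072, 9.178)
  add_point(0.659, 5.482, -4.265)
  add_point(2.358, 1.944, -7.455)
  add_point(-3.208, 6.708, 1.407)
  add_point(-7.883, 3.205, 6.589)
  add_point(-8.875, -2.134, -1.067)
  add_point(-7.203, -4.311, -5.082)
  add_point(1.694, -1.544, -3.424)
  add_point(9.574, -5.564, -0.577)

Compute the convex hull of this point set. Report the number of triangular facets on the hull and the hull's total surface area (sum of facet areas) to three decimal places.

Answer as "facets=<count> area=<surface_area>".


Extreme-point indices: [0, 1, 3, 4, 5, 6, 7, 8, 10, 11, 12, 14] — 12 of 15 on the boundary.

Triangle areas on the boundary:
  f1: (p7, p5, p0) → 61.2535
  f2: (p7, p8, p0) → 26.2124
  f3: (p10, p5, p0) → 102.8231
  f4: (p6, p3, p14) → 96.7039
  f5: (p6, p10, p5) → 44.0349
  f6: (p6, p10, p3) → 98.0422
  f7: (p11, p10, p0) → 51.0601
  f8: (p11, p10, p3) → 40.9158
  f9: (p1, p8, p14) → 64.5175
  f10: (p1, p3, p14) → 68.5775
  f11: (p1, p8, p0) → 77.4118
  f12: (p4, p7, p5) → 35.6531
  f13: (p4, p7, p8) → 27.8793
  f14: (p4, p8, p14) → 62.3648
  f15: (p4, p6, p14) → 41.6083
  f16: (p4, p6, p5) → 18.6050
  f17: (p12, p11, p3) → 21.0168
  f18: (p12, p1, p3) → 40.0179
  f19: (p12, p11, p0) → 26.5526
  f20: (p12, p1, p0) → 37.4984
Σ area = 1042.749

Euler: V−E+F = 12−30+20 = 2.

facets=20 area=1042.749


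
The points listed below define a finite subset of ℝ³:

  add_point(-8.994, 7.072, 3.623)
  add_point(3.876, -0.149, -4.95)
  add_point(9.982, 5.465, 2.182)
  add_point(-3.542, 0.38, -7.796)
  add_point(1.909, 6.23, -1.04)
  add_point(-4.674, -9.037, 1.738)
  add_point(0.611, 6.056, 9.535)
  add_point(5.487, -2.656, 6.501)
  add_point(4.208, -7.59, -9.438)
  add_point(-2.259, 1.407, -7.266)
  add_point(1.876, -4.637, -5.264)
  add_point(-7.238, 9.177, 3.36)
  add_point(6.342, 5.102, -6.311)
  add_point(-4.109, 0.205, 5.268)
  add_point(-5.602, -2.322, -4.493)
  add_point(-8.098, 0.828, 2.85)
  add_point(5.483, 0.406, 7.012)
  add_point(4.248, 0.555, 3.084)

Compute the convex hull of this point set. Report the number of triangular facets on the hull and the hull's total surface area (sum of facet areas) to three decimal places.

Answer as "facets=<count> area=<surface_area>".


facets=24 area=932.745

14 of the 18 inputs are extreme points: [0, 2, 3, 5, 6, 7, 8, 9, 11, 12, 13, 14, 15, 16].

Triangle areas on the boundary:
  f1: (p12, p8, p2) → 58.0619
  f2: (p14, p8, p5) → 55.6726
  f3: (p13, p6, p0) → 36.7650
  f4: (p13, p6, p5) → 23.3519
  f5: (p7, p6, p5) → 66.5668
  f6: (p7, p8, p2) → 84.8822
  f7: (p7, p8, p5) → 89.6822
  f8: (p11, p12, p2) → 77.4906
  f9: (p11, p6, p0) → 14.1334
  f10: (p11, p6, p2) → 60.5633
  f11: (p15, p14, p0) → 22.7450
  f12: (p15, p14, p5) → 36.8914
  f13: (p15, p13, p0) → 14.6898
  f14: (p15, p13, p5) → 23.1808
  f15: (p3, p12, p8) → 59.3644
  f16: (p3, p14, p8) → 26.6246
  f17: (p3, p14, p0) → 30.2000
  f18: (p3, p11, p0) → 19.6954
  f19: (p16, p6, p2) → 32.6318
  f20: (p16, p7, p2) → 11.1513
  f21: (p16, p7, p6) → 7.9283
  f22: (p9, p11, p12) → 66.1859
  f23: (p9, p3, p12) → 2.6840
  f24: (p9, p3, p11) → 11.6020
Σ area = 932.745

Euler: V−E+F = 14−36+24 = 2.


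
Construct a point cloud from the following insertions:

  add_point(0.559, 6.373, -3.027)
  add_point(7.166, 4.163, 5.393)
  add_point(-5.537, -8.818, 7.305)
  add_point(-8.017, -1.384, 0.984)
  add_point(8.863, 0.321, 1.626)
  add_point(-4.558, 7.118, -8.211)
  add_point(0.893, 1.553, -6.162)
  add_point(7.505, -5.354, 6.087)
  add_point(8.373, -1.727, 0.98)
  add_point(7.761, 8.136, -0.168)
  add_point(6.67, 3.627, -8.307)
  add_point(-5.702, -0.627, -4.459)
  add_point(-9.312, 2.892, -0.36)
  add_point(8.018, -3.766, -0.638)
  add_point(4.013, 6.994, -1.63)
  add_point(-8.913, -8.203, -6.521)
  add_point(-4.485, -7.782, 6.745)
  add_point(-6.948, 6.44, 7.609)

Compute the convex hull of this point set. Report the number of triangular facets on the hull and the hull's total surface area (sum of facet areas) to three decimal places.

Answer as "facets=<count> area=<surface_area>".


facets=18 area=1101.453

Points on the hull: [1, 2, 4, 5, 7, 9, 10, 12, 13, 15, 17] (11 of 18).

Triangle areas on the boundary:
  f1: (p17, p2, p12) → 63.9406
  f2: (p15, p2, p12) → 81.8313
  f3: (p7, p17, p2) → 102.4192
  f4: (p7, p15, p2) → 95.6895
  f5: (p10, p9, p4) → 36.6453
  f6: (p1, p9, p17) → 49.2801
  f7: (p1, p7, p17) → 67.9357
  f8: (p1, p9, p4) → 19.0609
  f9: (p1, p7, p4) → 20.6763
  f10: (p13, p7, p15) → 62.8520
  f11: (p13, p10, p15) → 97.5617
  f12: (p13, p7, p4) → 15.9169
  f13: (p13, p10, p4) → 24.8080
  f14: (p5, p10, p9) → 55.0374
  f15: (p5, p9, p17) → 107.6367
  f16: (p5, p17, p12) → 41.8912
  f17: (p5, p15, p12) → 64.1256
  f18: (p5, p10, p15) → 94.1446
Σ area = 1101.453

Check V−E+F: 11 − 27 + 18 = 2.


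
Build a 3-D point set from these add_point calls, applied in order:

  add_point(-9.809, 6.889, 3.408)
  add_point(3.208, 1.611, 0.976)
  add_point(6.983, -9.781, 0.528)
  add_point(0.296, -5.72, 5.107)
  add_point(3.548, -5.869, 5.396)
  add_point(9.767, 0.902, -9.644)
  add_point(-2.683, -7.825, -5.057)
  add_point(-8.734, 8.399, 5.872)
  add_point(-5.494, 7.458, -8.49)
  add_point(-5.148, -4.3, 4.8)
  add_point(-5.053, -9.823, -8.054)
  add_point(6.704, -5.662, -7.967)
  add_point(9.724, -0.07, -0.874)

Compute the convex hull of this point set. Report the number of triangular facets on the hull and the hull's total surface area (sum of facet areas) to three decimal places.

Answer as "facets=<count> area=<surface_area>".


facets=18 area=1031.789

Extreme-point indices: [0, 2, 3, 4, 5, 7, 8, 9, 10, 11, 12] — 11 of 13 on the boundary.

Facet areas (half cross-product norm):
  f1: (p8, p10, p0) → 109.3410
  f2: (p8, p10, p5) → 130.9634
  f3: (p8, p7, p0) → 15.4806
  f4: (p8, p7, p5) → 117.3923
  f5: (p9, p10, p0) → 82.4169
  f6: (p9, p7, p0) → 18.3282
  f7: (p9, p2, p10) → 87.7546
  f8: (p11, p10, p5) → 33.9384
  f9: (p11, p2, p5) → 28.7099
  f10: (p11, p2, p10) → 58.5325
  f11: (p12, p7, p5) → 90.8004
  f12: (p12, p2, p5) → 43.5973
  f13: (p4, p9, p7) → 52.9169
  f14: (p4, p12, p7) → 99.2230
  f15: (p4, p12, p2) → 34.6380
  f16: (p3, p9, p2) → 15.3875
  f17: (p3, p4, p2) → 10.4350
  f18: (p3, p4, p9) → 1.9335
Σ area = 1031.789

Check V−E+F: 11 − 27 + 18 = 2.


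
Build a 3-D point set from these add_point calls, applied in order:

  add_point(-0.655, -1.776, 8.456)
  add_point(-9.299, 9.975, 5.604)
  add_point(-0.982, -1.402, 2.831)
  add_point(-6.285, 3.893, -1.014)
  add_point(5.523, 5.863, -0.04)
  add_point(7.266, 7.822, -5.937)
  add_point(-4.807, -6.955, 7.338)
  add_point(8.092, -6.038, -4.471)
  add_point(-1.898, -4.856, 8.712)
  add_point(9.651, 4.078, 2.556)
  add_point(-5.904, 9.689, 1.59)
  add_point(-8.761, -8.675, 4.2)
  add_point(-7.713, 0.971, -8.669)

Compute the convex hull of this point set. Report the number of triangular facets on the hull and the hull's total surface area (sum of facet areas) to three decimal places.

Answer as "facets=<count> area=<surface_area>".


facets=16 area=1048.746

Extreme-point indices: [0, 1, 5, 6, 7, 8, 9, 10, 11, 12] — 10 of 13 on the boundary.

Area of each hull facet:
  f1: (p12, p11, p1) → 127.4059
  f2: (p7, p12, p11) → 133.4027
  f3: (p8, p7, p9) → 92.8211
  f4: (p5, p9, p1) → 93.9584
  f5: (p5, p7, p9) → 58.1044
  f6: (p5, p7, p12) → 109.7345
  f7: (p0, p9, p1) → 98.3831
  f8: (p0, p8, p1) → 21.0145
  f9: (p0, p8, p9) → 14.9886
  f10: (p6, p11, p1) → 46.8397
  f11: (p6, p8, p1) → 32.2803
  f12: (p6, p7, p11) → 46.0456
  f13: (p6, p8, p7) → 31.5676
  f14: (p10, p12, p1) → 30.4400
  f15: (p10, p5, p1) → 13.9731
  f16: (p10, p5, p12) → 97.7864
Σ area = 1048.746

Check V−E+F: 10 − 24 + 16 = 2.


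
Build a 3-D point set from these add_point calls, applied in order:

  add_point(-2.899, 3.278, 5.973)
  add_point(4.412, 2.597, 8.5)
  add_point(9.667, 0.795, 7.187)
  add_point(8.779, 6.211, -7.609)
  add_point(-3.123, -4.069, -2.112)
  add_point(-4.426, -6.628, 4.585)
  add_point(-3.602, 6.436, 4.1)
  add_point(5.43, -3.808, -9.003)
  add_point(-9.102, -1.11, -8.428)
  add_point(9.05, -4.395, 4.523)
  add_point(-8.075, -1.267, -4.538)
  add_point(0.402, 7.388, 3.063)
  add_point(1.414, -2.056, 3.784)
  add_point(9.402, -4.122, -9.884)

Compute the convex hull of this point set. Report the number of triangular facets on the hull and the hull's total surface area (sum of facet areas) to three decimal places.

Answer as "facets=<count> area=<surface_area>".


facets=20 area=944.985

12 of the 14 inputs are extreme points: [0, 1, 2, 3, 5, 6, 7, 8, 9, 10, 11, 13].

Facet areas (half cross-product norm):
  f1: (p3, p13, p8) → 96.9636
  f2: (p3, p11, p2) → 79.7238
  f3: (p3, p13, p2) → 82.8459
  f4: (p10, p5, p8) → 10.3057
  f5: (p1, p11, p2) → 20.7724
  f6: (p1, p5, p2) → 36.0859
  f7: (p7, p13, p8) → 6.1914
  f8: (p7, p5, p8) → 103.4604
  f9: (p7, p5, p13) → 23.9843
  f10: (p9, p13, p2) → 38.0772
  f11: (p9, p5, p2) → 38.8321
  f12: (p9, p5, p13) → 98.3965
  f13: (p6, p1, p11) → 17.3302
  f14: (p6, p10, p5) → 64.0136
  f15: (p6, p10, p8) → 16.7923
  f16: (p6, p3, p8) → 126.9469
  f17: (p6, p3, p11) → 19.0359
  f18: (p0, p1, p5) → 39.0869
  f19: (p0, p6, p5) → 12.9285
  f20: (p0, p6, p1) → 13.2113
Σ area = 944.985

Euler characteristic 12−30+20 = 2 ✓


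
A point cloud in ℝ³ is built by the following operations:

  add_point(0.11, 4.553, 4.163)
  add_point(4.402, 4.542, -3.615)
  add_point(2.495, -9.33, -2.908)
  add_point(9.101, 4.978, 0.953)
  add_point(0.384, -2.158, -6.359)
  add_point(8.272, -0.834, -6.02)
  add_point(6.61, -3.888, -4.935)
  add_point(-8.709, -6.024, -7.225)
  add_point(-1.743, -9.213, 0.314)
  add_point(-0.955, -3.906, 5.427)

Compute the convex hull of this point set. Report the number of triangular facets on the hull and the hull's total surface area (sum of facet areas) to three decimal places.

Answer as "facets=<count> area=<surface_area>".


Extreme-point indices: [0, 1, 2, 3, 4, 5, 6, 7, 8, 9] — 10 of 10 on the boundary.

Area of each hull facet:
  f1: (p9, p2, p3) → 73.4844
  f2: (p0, p9, p7) → 64.3959
  f3: (p0, p9, p3) → 40.2718
  f4: (p8, p2, p7) → 28.4805
  f5: (p8, p9, p7) → 37.4528
  f6: (p8, p9, p2) → 18.4953
  f7: (p1, p5, p3) → 23.0148
  f8: (p1, p0, p7) → 75.1941
  f9: (p1, p0, p3) → 28.1434
  f10: (p6, p2, p3) → 31.1620
  f11: (p6, p5, p3) → 15.5613
  f12: (p6, p2, p7) → 43.2488
  f13: (p6, p5, p7) → 24.3575
  f14: (p4, p5, p7) → 9.4167
  f15: (p4, p1, p7) → 25.2207
  f16: (p4, p1, p5) → 25.8472
Σ area = 563.747

Euler: V−E+F = 10−24+16 = 2.

facets=16 area=563.747


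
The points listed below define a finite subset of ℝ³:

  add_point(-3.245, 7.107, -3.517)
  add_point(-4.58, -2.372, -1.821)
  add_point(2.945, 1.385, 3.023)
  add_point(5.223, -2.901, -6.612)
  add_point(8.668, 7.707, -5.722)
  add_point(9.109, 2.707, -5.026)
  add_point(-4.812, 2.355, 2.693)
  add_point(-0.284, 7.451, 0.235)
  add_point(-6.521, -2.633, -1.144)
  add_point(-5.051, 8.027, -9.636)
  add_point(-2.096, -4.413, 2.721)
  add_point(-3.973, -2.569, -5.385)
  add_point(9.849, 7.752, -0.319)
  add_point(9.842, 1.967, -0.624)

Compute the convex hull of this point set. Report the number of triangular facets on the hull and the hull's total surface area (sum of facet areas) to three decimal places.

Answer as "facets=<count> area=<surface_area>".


Points on the hull: [0, 2, 3, 4, 5, 6, 7, 8, 9, 10, 11, 12, 13] (13 of 14).

Area of each hull facet:
  f1: (p6, p9, p8) → 43.1769
  f2: (p11, p9, p8) → 27.2256
  f3: (p11, p3, p9) → 53.0711
  f4: (p4, p9, p12) → 34.7673
  f5: (p4, p3, p9) → 76.2408
  f6: (p10, p6, p8) → 18.8412
  f7: (p10, p6, p2) → 24.9591
  f8: (p10, p11, p8) → 14.9609
  f9: (p10, p11, p3) → 39.3593
  f10: (p13, p2, p12) → 22.6318
  f11: (p13, p10, p2) → 23.6990
  f12: (p13, p10, p3) → 53.2614
  f13: (p7, p9, p12) → 51.4776
  f14: (p7, p2, p12) → 34.6675
  f15: (p7, p6, p2) → 24.2506
  f16: (p5, p4, p3) → 12.4879
  f17: (p5, p13, p3) → 15.5865
  f18: (p5, p4, p12) → 13.8658
  f19: (p5, p13, p12) → 13.0202
  f20: (p0, p6, p9) → 16.4253
  f21: (p0, p7, p9) → 6.5329
  f22: (p0, p7, p6) → 17.1073
Σ area = 637.616

Euler: V−E+F = 13−33+22 = 2.

facets=22 area=637.616


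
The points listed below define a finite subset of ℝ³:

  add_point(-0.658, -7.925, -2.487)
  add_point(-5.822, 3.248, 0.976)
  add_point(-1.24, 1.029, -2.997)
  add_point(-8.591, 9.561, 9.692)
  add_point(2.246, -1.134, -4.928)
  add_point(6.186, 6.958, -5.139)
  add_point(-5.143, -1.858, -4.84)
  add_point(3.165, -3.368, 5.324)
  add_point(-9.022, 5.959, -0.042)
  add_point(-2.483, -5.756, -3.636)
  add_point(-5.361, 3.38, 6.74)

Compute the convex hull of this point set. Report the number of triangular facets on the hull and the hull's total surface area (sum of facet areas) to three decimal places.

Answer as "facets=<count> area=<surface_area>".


facets=14 area=617.385

Hull vertices (9/11): indices [0, 3, 4, 5, 6, 7, 8, 9, 10].

Facet areas (half cross-product norm):
  f1: (p3, p5, p8) → 81.1048
  f2: (p7, p3, p5) → 132.6076
  f3: (p6, p5, p8) → 70.5184
  f4: (p10, p7, p0) → 53.6301
  f5: (p10, p7, p3) → 19.3900
  f6: (p4, p6, p5) → 28.4774
  f7: (p4, p7, p5) → 46.6777
  f8: (p4, p7, p0) → 36.4161
  f9: (p9, p4, p0) → 10.2030
  f10: (p9, p4, p6) → 16.0302
  f11: (p9, p6, p8) → 16.7817
  f12: (p9, p3, p8) → 61.8222
  f13: (p9, p10, p0) → 20.5715
  f14: (p9, p10, p3) → 23.1544
Σ area = 617.385

Euler: V−E+F = 9−21+14 = 2.


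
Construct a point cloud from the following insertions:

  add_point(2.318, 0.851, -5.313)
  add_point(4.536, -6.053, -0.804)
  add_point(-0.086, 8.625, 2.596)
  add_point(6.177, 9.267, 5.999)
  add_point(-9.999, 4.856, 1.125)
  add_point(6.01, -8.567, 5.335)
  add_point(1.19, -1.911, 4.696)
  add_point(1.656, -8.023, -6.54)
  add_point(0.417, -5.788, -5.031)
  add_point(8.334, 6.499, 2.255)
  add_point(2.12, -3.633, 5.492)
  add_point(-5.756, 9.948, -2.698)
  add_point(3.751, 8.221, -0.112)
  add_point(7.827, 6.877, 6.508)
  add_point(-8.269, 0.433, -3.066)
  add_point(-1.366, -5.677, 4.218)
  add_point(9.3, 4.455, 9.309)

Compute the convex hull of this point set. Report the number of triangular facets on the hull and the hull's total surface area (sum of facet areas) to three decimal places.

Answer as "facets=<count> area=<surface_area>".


facets=22 area=858.803

Hull vertices (13/17): indices [0, 1, 3, 4, 5, 7, 9, 11, 12, 13, 14, 15, 16].

Area of each hull facet:
  f1: (p15, p16, p4) → 108.7020
  f2: (p15, p5, p16) → 55.8512
  f3: (p15, p7, p5) → 44.8709
  f4: (p1, p7, p5) → 14.9249
  f5: (p14, p11, p4) → 24.2292
  f6: (p14, p11, p7) → 60.0692
  f7: (p14, p15, p4) → 36.9695
  f8: (p14, p15, p7) → 63.5080
  f9: (p9, p1, p7) → 36.5462
  f10: (p9, p5, p16) → 51.8262
  f11: (p9, p1, p5) → 45.6140
  f12: (p0, p11, p7) → 39.7280
  f13: (p0, p9, p7) → 39.0445
  f14: (p13, p9, p16) → 6.8656
  f15: (p12, p0, p11) → 45.1129
  f16: (p12, p0, p9) → 24.6406
  f17: (p3, p13, p9) → 6.3354
  f18: (p3, p12, p9) → 13.6488
  f19: (p3, p13, p16) → 3.3559
  f20: (p3, p12, p11) → 27.6643
  f21: (p3, p16, p4) → 53.1738
  f22: (p3, p11, p4) → 56.1220
Σ area = 858.803

Check V−E+F: 13 − 33 + 22 = 2.


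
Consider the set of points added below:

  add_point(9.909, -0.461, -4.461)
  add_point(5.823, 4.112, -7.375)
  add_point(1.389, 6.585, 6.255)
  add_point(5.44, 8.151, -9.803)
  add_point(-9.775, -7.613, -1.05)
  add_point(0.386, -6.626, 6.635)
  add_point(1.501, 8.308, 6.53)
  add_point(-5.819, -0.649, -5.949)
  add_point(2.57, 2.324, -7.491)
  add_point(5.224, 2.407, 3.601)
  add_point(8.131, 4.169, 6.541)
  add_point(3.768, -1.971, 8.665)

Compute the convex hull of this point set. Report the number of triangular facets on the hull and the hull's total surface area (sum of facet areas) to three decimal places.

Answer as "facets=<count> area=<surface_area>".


facets=14 area=815.681

Points on the hull: [0, 3, 4, 5, 6, 7, 8, 10, 11] (9 of 12).

Area of each hull facet:
  f1: (p5, p0, p4) → 101.0043
  f2: (p5, p6, p4) → 94.8444
  f3: (p8, p0, p4) → 68.6171
  f4: (p8, p3, p0) → 28.9860
  f5: (p10, p3, p0) → 66.6085
  f6: (p10, p3, p6) → 64.3018
  f7: (p7, p8, p4) → 29.2259
  f8: (p7, p8, p3) → 21.5447
  f9: (p7, p6, p4) → 78.4376
  f10: (p7, p3, p6) → 112.4987
  f11: (p11, p5, p6) → 27.4289
  f12: (p11, p10, p6) → 30.5339
  f13: (p11, p5, p0) → 44.4453
  f14: (p11, p10, p0) → 47.2039
Σ area = 815.681

Euler characteristic 9−21+14 = 2 ✓


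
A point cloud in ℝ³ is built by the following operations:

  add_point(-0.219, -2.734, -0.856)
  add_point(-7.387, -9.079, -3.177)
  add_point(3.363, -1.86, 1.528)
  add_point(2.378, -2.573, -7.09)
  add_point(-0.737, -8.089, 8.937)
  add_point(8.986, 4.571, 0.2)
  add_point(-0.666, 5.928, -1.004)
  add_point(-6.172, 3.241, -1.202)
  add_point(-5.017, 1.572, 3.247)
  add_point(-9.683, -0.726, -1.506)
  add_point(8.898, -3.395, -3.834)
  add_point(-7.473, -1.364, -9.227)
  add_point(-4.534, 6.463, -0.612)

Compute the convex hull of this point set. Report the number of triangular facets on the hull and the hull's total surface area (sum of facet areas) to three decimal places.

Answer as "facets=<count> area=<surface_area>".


10 of the 13 inputs are extreme points: [1, 3, 4, 5, 6, 8, 9, 10, 11, 12].

Facet areas (half cross-product norm):
  f1: (p1, p4, p9) → 60.7566
  f2: (p11, p1, p9) → 33.5740
  f3: (p12, p11, p9) → 35.8017
  f4: (p10, p4, p5) → 74.1419
  f5: (p10, p1, p4) → 107.1937
  f6: (p8, p4, p5) → 87.5912
  f7: (p8, p12, p5) → 42.6282
  f8: (p8, p4, p9) → 40.4177
  f9: (p8, p12, p9) → 21.8799
  f10: (p6, p11, p5) → 54.3193
  f11: (p6, p12, p5) → 4.2613
  f12: (p6, p12, p11) → 23.4794
  f13: (p3, p11, p1) → 48.4111
  f14: (p3, p10, p1) → 39.2166
  f15: (p3, p11, p5) → 50.1231
  f16: (p3, p10, p5) → 32.5486
Σ area = 756.344

Check V−E+F: 10 − 24 + 16 = 2.

facets=16 area=756.344


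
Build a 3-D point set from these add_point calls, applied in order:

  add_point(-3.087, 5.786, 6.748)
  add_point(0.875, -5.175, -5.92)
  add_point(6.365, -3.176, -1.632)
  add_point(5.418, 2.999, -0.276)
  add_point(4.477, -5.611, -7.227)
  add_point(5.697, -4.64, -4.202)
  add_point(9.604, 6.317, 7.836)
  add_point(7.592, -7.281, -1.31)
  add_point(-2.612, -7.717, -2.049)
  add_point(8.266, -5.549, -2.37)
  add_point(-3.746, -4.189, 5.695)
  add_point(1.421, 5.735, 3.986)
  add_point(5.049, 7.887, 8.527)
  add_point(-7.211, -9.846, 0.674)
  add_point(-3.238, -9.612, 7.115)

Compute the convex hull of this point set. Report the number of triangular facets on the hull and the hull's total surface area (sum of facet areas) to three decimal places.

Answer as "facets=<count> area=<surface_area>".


facets=18 area=733.437

Extreme-point indices: [0, 1, 3, 4, 6, 7, 9, 11, 12, 13, 14] — 11 of 15 on the boundary.

Area of each hull facet:
  f1: (p7, p4, p13) → 50.0087
  f2: (p9, p7, p6) → 15.9410
  f3: (p9, p7, p4) → 6.4719
  f4: (p14, p7, p6) → 114.2898
  f5: (p14, p12, p6) → 47.0161
  f6: (p14, p7, p13) → 52.4163
  f7: (p14, p0, p12) → 64.0684
  f8: (p14, p0, p13) → 58.3042
  f9: (p1, p4, p13) → 12.9284
  f10: (p1, p0, p13) → 92.9787
  f11: (p3, p12, p6) → 23.2742
  f12: (p3, p1, p4) → 20.8867
  f13: (p3, p9, p6) → 41.6967
  f14: (p3, p9, p4) → 28.4922
  f15: (p11, p0, p12) → 16.2795
  f16: (p11, p3, p12) → 19.2593
  f17: (p11, p1, p0) → 36.8463
  f18: (p11, p3, p1) → 32.2789
Σ area = 733.437

Check V−E+F: 11 − 27 + 18 = 2.


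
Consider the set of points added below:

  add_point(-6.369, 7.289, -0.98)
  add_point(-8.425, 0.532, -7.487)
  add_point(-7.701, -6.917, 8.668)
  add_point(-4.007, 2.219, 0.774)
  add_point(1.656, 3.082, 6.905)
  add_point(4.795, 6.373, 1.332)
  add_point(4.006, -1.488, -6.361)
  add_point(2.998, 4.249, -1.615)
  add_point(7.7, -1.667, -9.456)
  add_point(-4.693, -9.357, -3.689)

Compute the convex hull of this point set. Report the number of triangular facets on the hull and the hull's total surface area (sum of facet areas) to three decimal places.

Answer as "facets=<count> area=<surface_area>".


facets=10 area=775.908

Extreme-point indices: [0, 1, 2, 4, 5, 8, 9] — 7 of 10 on the boundary.

Per-facet area ½‖(b−a)×(c−a)‖:
  f1: (p9, p8, p1) → 84.1969
  f2: (p2, p9, p1) → 72.4916
  f3: (p2, p9, p8) → 91.0910
  f4: (p0, p8, p1) → 78.6662
  f5: (p0, p5, p8) → 78.3655
  f6: (p0, p2, p1) → 80.7279
  f7: (p4, p2, p8) → 123.3467
  f8: (p4, p5, p8) → 44.6458
  f9: (p4, p0, p2) → 82.3691
  f10: (p4, p0, p5) → 40.0075
Σ area = 775.908

Euler: V−E+F = 7−15+10 = 2.


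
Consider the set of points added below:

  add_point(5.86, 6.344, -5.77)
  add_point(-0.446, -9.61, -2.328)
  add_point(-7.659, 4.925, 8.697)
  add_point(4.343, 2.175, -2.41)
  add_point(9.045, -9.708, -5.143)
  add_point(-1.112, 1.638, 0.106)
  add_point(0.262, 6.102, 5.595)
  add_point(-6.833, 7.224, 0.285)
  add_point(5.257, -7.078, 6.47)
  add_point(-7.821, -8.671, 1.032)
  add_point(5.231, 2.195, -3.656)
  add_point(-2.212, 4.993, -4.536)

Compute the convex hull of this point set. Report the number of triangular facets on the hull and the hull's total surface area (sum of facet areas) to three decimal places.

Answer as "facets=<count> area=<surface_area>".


facets=14 area=881.537

Hull vertices (9/12): indices [0, 1, 2, 4, 6, 7, 8, 9, 11].

Area of each hull facet:
  f1: (p2, p7, p9) → 66.3303
  f2: (p8, p2, p9) → 106.3095
  f3: (p11, p7, p9) → 54.4420
  f4: (p1, p11, p9) → 59.9022
  f5: (p1, p11, p4) → 73.3844
  f6: (p1, p8, p9) → 43.7075
  f7: (p1, p8, p4) → 51.3694
  f8: (p0, p8, p4) → 99.5804
  f9: (p0, p11, p4) → 67.7547
  f10: (p0, p11, p7) → 21.0778
  f11: (p6, p8, p2) → 59.6919
  f12: (p6, p0, p8) → 89.1630
  f13: (p6, p2, p7) → 33.2027
  f14: (p6, p0, p7) → 55.6210
Σ area = 881.537

Euler characteristic 9−21+14 = 2 ✓


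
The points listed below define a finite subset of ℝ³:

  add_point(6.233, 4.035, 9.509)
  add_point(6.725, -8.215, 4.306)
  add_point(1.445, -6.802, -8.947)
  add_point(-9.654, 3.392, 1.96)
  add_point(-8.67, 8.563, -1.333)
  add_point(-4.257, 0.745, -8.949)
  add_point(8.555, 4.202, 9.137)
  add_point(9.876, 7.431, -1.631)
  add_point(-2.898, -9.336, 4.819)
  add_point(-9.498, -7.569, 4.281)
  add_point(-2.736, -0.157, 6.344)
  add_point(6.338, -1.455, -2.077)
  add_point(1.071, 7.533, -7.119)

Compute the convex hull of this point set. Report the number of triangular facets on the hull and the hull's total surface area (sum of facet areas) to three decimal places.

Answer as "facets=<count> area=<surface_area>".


Points on the hull: [0, 1, 2, 3, 4, 5, 6, 7, 8, 9, 10, 12] (12 of 13).

Facet areas (half cross-product norm):
  f1: (p4, p5, p3) → 36.1320
  f2: (p4, p0, p3) → 54.5626
  f3: (p9, p5, p3) → 69.7461
  f4: (p9, p0, p8) → 54.3453
  f5: (p2, p9, p8) → 49.5159
  f6: (p2, p9, p5) → 76.1914
  f7: (p12, p4, p7) → 52.4511
  f8: (p12, p4, p5) → 47.1519
  f9: (p12, p2, p7) → 74.9492
  f10: (p12, p2, p5) → 40.3963
  f11: (p10, p0, p3) → 34.9315
  f12: (p10, p9, p3) → 43.2663
  f13: (p10, p9, p0) → 20.5049
  f14: (p6, p4, p7) → 104.4807
  f15: (p6, p4, p0) → 16.6789
  f16: (p1, p2, p8) → 66.2262
  f17: (p1, p2, p7) → 114.5783
  f18: (p1, p0, p8) → 64.5269
  f19: (p1, p6, p0) → 15.6906
  f20: (p1, p6, p7) → 75.9651
Σ area = 1112.291

Euler: V−E+F = 12−30+20 = 2.

facets=20 area=1112.291


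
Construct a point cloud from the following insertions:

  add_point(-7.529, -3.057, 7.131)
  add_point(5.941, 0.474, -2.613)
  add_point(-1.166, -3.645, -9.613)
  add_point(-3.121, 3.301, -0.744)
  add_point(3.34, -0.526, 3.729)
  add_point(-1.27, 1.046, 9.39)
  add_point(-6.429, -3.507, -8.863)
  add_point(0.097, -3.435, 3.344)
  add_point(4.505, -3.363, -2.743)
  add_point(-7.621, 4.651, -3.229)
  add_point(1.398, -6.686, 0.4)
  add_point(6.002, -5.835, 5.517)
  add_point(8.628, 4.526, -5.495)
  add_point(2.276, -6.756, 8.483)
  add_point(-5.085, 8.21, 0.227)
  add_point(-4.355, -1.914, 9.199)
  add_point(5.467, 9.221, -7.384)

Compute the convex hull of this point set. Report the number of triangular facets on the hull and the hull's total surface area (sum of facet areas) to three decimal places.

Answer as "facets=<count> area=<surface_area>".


Extreme-point indices: [0, 2, 5, 6, 8, 9, 10, 11, 12, 13, 14, 15, 16] — 13 of 17 on the boundary.

Per-facet area ½‖(b−a)×(c−a)‖:
  f1: (p11, p5, p12) → 82.2295
  f2: (p11, p5, p13) → 20.4415
  f3: (p10, p6, p2) → 28.4687
  f4: (p10, p11, p13) → 16.7646
  f5: (p0, p10, p13) → 41.8010
  f6: (p0, p10, p6) → 73.0628
  f7: (p0, p6, p9) → 64.4328
  f8: (p0, p14, p9) → 35.7149
  f9: (p8, p2, p12) → 41.3852
  f10: (p8, p11, p12) → 36.5629
  f11: (p8, p10, p2) → 24.5942
  f12: (p8, p10, p11) → 19.1681
  f13: (p16, p5, p12) → 53.9310
  f14: (p16, p14, p5) → 77.7297
  f15: (p16, p14, p9) → 36.2966
  f16: (p16, p6, p9) → 72.2529
  f17: (p16, p2, p12) → 39.9870
  f18: (p16, p6, p2) → 35.6241
  f19: (p15, p5, p13) → 17.3801
  f20: (p15, p0, p13) → 14.7197
  f21: (p15, p14, p5) → 25.9097
  f22: (p15, p0, p14) → 26.3962
Σ area = 884.853

Euler: V−E+F = 13−33+22 = 2.

facets=22 area=884.853


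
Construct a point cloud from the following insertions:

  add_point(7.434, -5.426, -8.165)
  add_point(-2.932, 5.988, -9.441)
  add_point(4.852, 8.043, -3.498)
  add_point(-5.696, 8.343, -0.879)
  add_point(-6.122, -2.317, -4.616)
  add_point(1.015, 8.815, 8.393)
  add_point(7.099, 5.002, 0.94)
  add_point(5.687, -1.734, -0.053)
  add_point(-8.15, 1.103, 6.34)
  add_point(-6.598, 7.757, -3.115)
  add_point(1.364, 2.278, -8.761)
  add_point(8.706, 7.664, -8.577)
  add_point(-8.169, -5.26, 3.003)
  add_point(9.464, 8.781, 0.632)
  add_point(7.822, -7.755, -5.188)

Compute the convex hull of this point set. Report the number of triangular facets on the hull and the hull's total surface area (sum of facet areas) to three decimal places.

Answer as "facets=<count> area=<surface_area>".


facets=20 area=1002.517

Hull vertices (12/15): indices [0, 1, 3, 4, 5, 7, 8, 9, 11, 12, 13, 14].

Area of each hull facet:
  f1: (p5, p3, p13) → 65.2671
  f2: (p4, p14, p12) → 62.4898
  f3: (p11, p14, p13) → 73.2815
  f4: (p11, p3, p13) → 69.7373
  f5: (p7, p14, p13) → 35.2288
  f6: (p7, p5, p13) → 62.8561
  f7: (p7, p14, p12) → 58.6984
  f8: (p7, p5, p12) → 101.0641
  f9: (p8, p5, p12) → 33.4564
  f10: (p8, p5, p3) → 55.4401
  f11: (p0, p4, p14) → 27.2522
  f12: (p0, p4, p1) → 70.5509
  f13: (p0, p11, p14) → 19.5253
  f14: (p0, p11, p1) → 75.4017
  f15: (p9, p11, p1) → 40.9070
  f16: (p9, p11, p3) → 20.1454
  f17: (p9, p4, p1) → 35.4913
  f18: (p9, p4, p12) → 42.0537
  f19: (p9, p8, p12) → 41.5572
  f20: (p9, p8, p3) → 12.1123
Σ area = 1002.517

Check V−E+F: 12 − 30 + 20 = 2.


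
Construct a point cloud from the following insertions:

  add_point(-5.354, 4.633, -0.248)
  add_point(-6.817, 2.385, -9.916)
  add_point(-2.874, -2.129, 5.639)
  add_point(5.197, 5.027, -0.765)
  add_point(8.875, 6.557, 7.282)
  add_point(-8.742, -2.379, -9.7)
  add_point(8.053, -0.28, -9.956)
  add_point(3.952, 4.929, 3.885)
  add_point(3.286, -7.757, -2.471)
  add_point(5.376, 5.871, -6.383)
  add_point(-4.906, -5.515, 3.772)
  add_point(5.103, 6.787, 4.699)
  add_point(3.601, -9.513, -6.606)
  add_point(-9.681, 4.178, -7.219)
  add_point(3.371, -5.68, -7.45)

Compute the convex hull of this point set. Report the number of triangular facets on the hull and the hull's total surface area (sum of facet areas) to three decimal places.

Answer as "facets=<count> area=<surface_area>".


12 of the 15 inputs are extreme points: [0, 1, 2, 4, 5, 6, 8, 9, 10, 11, 12, 13].

Facet areas (half cross-product norm):
  f1: (p6, p12, p4) → 99.9858
  f2: (p9, p6, p4) → 49.0248
  f3: (p1, p9, p13) → 26.7994
  f4: (p1, p9, p6) → 50.0232
  f5: (p0, p10, p13) → 43.0589
  f6: (p8, p12, p4) → 25.7872
  f7: (p8, p10, p4) → 92.9756
  f8: (p8, p10, p12) → 17.3786
  f9: (p11, p9, p13) → 84.3298
  f10: (p11, p9, p4) → 21.4620
  f11: (p11, p0, p13) → 26.6223
  f12: (p11, p0, p4) → 7.5087
  f13: (p5, p10, p12) → 88.6554
  f14: (p5, p6, p12) → 77.9354
  f15: (p5, p1, p6) → 38.0197
  f16: (p5, p10, p13) → 50.5543
  f17: (p5, p1, p13) → 11.0494
  f18: (p2, p10, p4) → 15.4043
  f19: (p2, p0, p4) → 67.6570
  f20: (p2, p0, p10) → 20.0241
Σ area = 914.256

Euler characteristic 12−30+20 = 2 ✓

facets=20 area=914.256


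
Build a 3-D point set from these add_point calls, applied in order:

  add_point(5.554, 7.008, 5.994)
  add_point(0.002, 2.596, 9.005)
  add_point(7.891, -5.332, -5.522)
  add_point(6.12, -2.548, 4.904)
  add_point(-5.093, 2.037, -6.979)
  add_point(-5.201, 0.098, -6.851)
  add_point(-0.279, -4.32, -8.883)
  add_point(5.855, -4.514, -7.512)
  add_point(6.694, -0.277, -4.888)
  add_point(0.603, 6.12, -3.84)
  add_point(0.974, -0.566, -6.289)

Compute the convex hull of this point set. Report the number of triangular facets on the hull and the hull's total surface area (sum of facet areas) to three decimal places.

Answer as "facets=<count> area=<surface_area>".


Hull vertices (10/11): indices [0, 1, 2, 3, 4, 5, 6, 7, 8, 9].

Facet areas (half cross-product norm):
  f1: (p9, p1, p0) → 42.5405
  f2: (p3, p0, p2) → 48.9443
  f3: (p3, p1, p0) → 32.5296
  f4: (p6, p3, p2) → 47.8031
  f5: (p6, p1, p5) → 57.7049
  f6: (p6, p3, p1) → 67.4479
  f7: (p8, p0, p2) → 25.9771
  f8: (p8, p9, p0) → 48.6121
  f9: (p4, p6, p5) → 5.4974
  f10: (p4, p6, p9) → 31.3967
  f11: (p4, p1, p5) → 16.3330
  f12: (p4, p9, p1) → 49.9411
  f13: (p7, p6, p9) → 36.1950
  f14: (p7, p8, p9) → 18.7656
  f15: (p7, p6, p2) → 5.2573
  f16: (p7, p8, p2) → 7.2821
Σ area = 542.228

Euler: V−E+F = 10−24+16 = 2.

facets=16 area=542.228


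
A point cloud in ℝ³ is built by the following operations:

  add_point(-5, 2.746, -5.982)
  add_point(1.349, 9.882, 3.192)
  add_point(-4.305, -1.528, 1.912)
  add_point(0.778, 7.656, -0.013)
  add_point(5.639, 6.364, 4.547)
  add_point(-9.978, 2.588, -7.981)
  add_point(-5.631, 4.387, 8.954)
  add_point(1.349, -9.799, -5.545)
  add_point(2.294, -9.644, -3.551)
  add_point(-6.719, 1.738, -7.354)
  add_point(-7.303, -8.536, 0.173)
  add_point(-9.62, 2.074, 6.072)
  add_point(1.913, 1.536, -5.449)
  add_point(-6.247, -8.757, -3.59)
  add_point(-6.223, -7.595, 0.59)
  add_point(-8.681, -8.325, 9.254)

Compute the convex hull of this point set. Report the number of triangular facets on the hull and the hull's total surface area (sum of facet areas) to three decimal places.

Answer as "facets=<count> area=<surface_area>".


Extreme-point indices: [1, 3, 4, 5, 6, 7, 8, 9, 10, 11, 12, 13, 15] — 13 of 16 on the boundary.

Per-facet area ½‖(b−a)×(c−a)‖:
  f1: (p6, p15, p4) → 74.1735
  f2: (p13, p7, p5) → 47.8005
  f3: (p13, p15, p7) → 46.8254
  f4: (p8, p15, p4) → 147.9324
  f5: (p8, p15, p7) → 17.0593
  f6: (p8, p12, p4) → 64.2727
  f7: (p8, p12, p7) → 12.4912
  f8: (p1, p6, p4) → 30.2033
  f9: (p11, p15, p5) → 72.5200
  f10: (p11, p6, p15) → 29.1500
  f11: (p11, p1, p5) → 94.6950
  f12: (p11, p1, p6) → 26.1801
  f13: (p9, p7, p5) → 15.6379
  f14: (p9, p12, p5) → 3.4449
  f15: (p9, p12, p7) → 50.1569
  f16: (p10, p15, p5) → 54.8526
  f17: (p10, p13, p5) → 24.3906
  f18: (p10, p13, p15) → 2.2844
  f19: (p3, p12, p4) → 27.4710
  f20: (p3, p1, p4) → 11.2495
  f21: (p3, p12, p5) → 50.3280
  f22: (p3, p1, p5) → 18.3077
Σ area = 921.427

Euler: V−E+F = 13−33+22 = 2.

facets=22 area=921.427


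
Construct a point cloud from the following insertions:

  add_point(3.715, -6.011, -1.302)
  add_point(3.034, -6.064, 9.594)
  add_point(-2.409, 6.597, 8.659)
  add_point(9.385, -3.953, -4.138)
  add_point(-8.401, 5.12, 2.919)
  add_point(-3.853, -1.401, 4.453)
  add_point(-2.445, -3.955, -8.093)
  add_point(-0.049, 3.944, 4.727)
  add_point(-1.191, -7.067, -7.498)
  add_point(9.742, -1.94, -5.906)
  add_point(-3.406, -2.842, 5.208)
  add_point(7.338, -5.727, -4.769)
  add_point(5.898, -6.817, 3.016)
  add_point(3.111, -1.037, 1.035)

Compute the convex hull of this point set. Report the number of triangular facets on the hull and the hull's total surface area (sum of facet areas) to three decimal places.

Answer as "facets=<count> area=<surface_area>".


facets=16 area=679.021

Extreme-point indices: [1, 2, 3, 4, 6, 8, 9, 10, 11, 12] — 10 of 14 on the boundary.

Facet areas (half cross-product norm):
  f1: (p2, p9, p4) → 86.8705
  f2: (p2, p1, p9) → 119.1206
  f3: (p6, p9, p4) → 95.8022
  f4: (p6, p8, p4) → 21.9428
  f5: (p6, p8, p9) → 20.7415
  f6: (p10, p8, p4) → 65.1804
  f7: (p10, p1, p8) → 55.4964
  f8: (p10, p2, p4) → 37.6405
  f9: (p10, p2, p1) → 42.3462
  f10: (p11, p8, p9) → 17.6810
  f11: (p3, p1, p9) → 13.7520
  f12: (p3, p11, p9) → 3.4044
  f13: (p12, p1, p8) → 38.6185
  f14: (p12, p11, p8) → 35.9862
  f15: (p12, p3, p1) → 13.3244
  f16: (p12, p3, p11) → 11.1136
Σ area = 679.021

Euler characteristic 10−24+16 = 2 ✓


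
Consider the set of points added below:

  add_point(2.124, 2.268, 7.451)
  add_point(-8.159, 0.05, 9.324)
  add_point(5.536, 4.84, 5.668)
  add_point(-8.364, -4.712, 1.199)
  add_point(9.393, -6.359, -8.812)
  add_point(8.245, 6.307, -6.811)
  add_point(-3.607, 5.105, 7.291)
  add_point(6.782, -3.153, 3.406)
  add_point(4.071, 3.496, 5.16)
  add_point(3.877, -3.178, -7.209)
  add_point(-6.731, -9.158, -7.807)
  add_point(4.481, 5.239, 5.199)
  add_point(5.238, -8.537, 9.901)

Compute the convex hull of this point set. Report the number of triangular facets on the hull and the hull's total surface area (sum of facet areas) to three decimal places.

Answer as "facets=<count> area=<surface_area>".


Extreme-point indices: [0, 1, 2, 3, 4, 5, 6, 7, 10, 11, 12] — 11 of 13 on the boundary.

Facet areas (half cross-product norm):
  f1: (p10, p5, p4) → 105.2796
  f2: (p10, p12, p3) → 82.1270
  f3: (p10, p12, p4) → 151.3342
  f4: (p10, p6, p3) → 44.5257
  f5: (p10, p6, p5) → 176.8713
  f6: (p7, p5, p4) → 75.7387
  f7: (p7, p12, p4) → 44.3433
  f8: (p1, p12, p3) → 73.1080
  f9: (p1, p6, p3) → 33.1692
  f10: (p2, p7, p12) → 33.5111
  f11: (p2, p7, p5) → 53.0615
  f12: (p0, p2, p12) → 24.3692
  f13: (p0, p2, p6) → 13.5444
  f14: (p0, p1, p12) → 61.4598
  f15: (p0, p1, p6) → 21.9780
  f16: (p11, p6, p5) → 44.8173
  f17: (p11, p2, p5) → 7.6439
  f18: (p11, p2, p6) → 3.4622
Σ area = 1050.344

Euler: V−E+F = 11−27+18 = 2.

facets=18 area=1050.344


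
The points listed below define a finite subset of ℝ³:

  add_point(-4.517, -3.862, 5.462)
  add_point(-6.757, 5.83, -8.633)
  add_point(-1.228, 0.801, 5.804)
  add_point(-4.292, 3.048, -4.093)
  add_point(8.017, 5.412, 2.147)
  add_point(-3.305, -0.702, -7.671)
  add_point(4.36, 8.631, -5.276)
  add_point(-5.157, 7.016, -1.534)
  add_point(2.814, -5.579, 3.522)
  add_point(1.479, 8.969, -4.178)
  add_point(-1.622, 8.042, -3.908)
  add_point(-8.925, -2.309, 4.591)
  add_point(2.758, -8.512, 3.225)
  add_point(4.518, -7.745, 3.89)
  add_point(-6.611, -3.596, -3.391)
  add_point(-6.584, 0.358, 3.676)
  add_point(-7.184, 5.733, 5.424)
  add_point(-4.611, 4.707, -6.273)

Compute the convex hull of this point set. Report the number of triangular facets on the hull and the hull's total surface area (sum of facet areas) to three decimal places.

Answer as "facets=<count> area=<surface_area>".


Points on the hull: [0, 1, 2, 4, 5, 6, 7, 9, 10, 11, 12, 13, 14, 16] (14 of 18).

Facet areas (half cross-product norm):
  f1: (p14, p12, p11) → 50.9844
  f2: (p14, p1, p11) → 42.9123
  f3: (p5, p14, p12) → 37.8309
  f4: (p5, p14, p1) → 22.1001
  f5: (p0, p12, p11) → 10.0447
  f6: (p13, p2, p4) → 56.4537
  f7: (p13, p5, p12) → 13.7059
  f8: (p13, p0, p12) → 8.1906
  f9: (p13, p0, p2) → 27.9214
  f10: (p16, p2, p4) → 39.5052
  f11: (p16, p1, p11) → 57.9329
  f12: (p16, p0, p11) → 19.5522
  f13: (p16, p0, p2) → 22.0685
  f14: (p9, p16, p4) → 64.6362
  f15: (p7, p16, p1) → 15.4345
  f16: (p7, p9, p16) → 21.1571
  f17: (p6, p5, p1) → 42.9475
  f18: (p6, p9, p1) → 12.4729
  f19: (p6, p9, p4) → 13.6596
  f20: (p6, p13, p4) → 57.1096
  f21: (p6, p13, p5) → 95.6268
  f22: (p10, p9, p1) → 8.4620
  f23: (p10, p7, p1) → 15.3568
  f24: (p10, p7, p9) → 3.3453
Σ area = 759.411

Euler: V−E+F = 14−36+24 = 2.

facets=24 area=759.411


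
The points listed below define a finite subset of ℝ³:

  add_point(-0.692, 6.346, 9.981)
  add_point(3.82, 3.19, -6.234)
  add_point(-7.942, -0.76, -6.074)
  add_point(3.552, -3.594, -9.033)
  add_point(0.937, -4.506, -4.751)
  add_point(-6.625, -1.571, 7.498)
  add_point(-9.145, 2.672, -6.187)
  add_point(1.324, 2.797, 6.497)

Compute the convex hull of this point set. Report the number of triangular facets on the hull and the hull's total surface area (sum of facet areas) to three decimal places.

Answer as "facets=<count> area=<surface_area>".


8 of the 8 inputs are extreme points: [0, 1, 2, 3, 4, 5, 6, 7].

Per-facet area ½‖(b−a)×(c−a)‖:
  f1: (p0, p1, p6) → 107.2969
  f2: (p5, p0, p6) → 73.7970
  f3: (p3, p1, p6) → 47.5198
  f4: (p2, p3, p6) → 18.9215
  f5: (p2, p3, p4) → 23.7738
  f6: (p2, p5, p6) → 24.6748
  f7: (p2, p5, p4) → 64.3947
  f8: (p7, p3, p4) → 27.5747
  f9: (p7, p5, p4) → 60.0539
  f10: (p7, p5, p0) → 24.4022
  f11: (p7, p0, p1) → 25.2396
  f12: (p7, p3, p1) → 44.8380
Σ area = 542.487

Check V−E+F: 8 − 18 + 12 = 2.

facets=12 area=542.487


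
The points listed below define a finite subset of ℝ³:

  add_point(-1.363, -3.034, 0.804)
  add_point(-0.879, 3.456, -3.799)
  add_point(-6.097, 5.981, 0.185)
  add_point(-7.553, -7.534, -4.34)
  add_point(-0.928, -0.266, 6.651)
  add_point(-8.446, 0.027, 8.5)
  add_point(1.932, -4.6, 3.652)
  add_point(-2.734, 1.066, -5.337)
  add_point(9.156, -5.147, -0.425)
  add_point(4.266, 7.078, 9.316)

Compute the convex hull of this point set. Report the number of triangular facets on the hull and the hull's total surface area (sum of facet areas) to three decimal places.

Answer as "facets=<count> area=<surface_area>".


facets=14 area=683.322

Hull vertices (9/10): indices [1, 2, 3, 4, 5, 6, 7, 8, 9].

Facet areas (half cross-product norm):
  f1: (p3, p7, p8) → 70.7759
  f2: (p6, p9, p8) → 54.4491
  f3: (p6, p3, p5) → 75.2747
  f4: (p6, p3, p8) → 50.1187
  f5: (p2, p9, p5) → 69.1155
  f6: (p2, p3, p5) → 71.5180
  f7: (p2, p3, p7) → 38.9008
  f8: (p4, p9, p5) → 32.6383
  f9: (p4, p6, p5) → 18.4154
  f10: (p4, p6, p9) → 25.2062
  f11: (p1, p2, p9) → 48.1534
  f12: (p1, p2, p7) → 11.8714
  f13: (p1, p9, p8) → 93.7925
  f14: (p1, p7, p8) → 23.0925
Σ area = 683.322

Check V−E+F: 9 − 21 + 14 = 2.
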